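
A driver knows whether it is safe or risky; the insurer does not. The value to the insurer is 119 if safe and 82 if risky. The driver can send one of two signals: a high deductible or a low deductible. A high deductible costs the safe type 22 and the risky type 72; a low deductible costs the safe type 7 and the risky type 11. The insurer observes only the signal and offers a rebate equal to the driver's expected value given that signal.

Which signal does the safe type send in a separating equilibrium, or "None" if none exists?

high deductible

Try safe → high deductible, risky → low deductible:
  Under separation the insurer infers type exactly: high deductible → safe (pays 119), low deductible → risky (pays 82).
  Safe: high deductible gives 119 − 22 = 97; low deductible gives 82 − 7 = 75. No deviation. ✓
  Risky: low deductible gives 82 − 11 = 71; high deductible gives 119 − 72 = 47. No deviation. ✓
Both hold — the safe type sends high deductible.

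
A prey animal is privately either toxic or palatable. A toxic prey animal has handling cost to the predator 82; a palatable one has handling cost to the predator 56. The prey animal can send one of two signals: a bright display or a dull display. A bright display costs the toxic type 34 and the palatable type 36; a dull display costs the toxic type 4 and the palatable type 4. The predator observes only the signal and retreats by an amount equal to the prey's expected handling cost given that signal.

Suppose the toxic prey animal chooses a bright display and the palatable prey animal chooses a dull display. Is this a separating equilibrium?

Under separation the predator infers type exactly: bright display → toxic (pays 82), dull display → palatable (pays 56).
Toxic: bright display gives 82 − 34 = 48; dull display gives 56 − 4 = 52. Would deviate. ✗
Palatable: dull display gives 56 − 4 = 52; bright display gives 82 − 36 = 46. No deviation. ✓

No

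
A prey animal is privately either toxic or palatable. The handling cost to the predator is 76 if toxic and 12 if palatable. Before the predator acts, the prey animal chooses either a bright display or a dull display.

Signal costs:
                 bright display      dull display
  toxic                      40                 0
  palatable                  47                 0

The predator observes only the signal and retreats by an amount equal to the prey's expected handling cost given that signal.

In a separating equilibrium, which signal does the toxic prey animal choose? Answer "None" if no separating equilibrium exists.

None

Try toxic → bright display, palatable → dull display:
  If types separate, bright display earns payment 76 and dull display earns 12.
  Toxic: bright display gives 76 − 40 = 36; dull display gives 12 − 0 = 12. No deviation. ✓
  Palatable: dull display gives 12 − 0 = 12; bright display gives 76 − 47 = 29. Would deviate. ✗
Try toxic → dull display, palatable → bright display:
  If types separate, dull display earns payment 76 and bright display earns 12.
  Toxic: dull display gives 76 − 0 = 76; bright display gives 12 − 40 = -28. No deviation. ✓
  Palatable: bright display gives 12 − 47 = -35; dull display gives 76 − 0 = 76. Would deviate. ✗
Neither assignment is incentive-compatible.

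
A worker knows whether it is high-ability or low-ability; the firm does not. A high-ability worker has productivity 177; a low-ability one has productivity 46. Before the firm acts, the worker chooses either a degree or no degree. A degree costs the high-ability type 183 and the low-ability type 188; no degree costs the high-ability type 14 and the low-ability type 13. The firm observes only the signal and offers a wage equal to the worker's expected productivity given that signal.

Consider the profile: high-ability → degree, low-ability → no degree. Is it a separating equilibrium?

No

If types separate, degree earns payment 177 and no degree earns 46.
High-ability: degree gives 177 − 183 = -6; no degree gives 46 − 14 = 32. Would deviate. ✗
Low-ability: no degree gives 46 − 13 = 33; degree gives 177 − 188 = -11. No deviation. ✓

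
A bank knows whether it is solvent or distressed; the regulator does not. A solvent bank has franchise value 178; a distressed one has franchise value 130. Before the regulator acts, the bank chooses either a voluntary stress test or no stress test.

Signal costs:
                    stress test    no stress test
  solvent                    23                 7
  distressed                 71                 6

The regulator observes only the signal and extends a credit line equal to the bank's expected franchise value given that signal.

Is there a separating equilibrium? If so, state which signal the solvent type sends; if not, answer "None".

Try solvent → stress test, distressed → no stress test:
  If types separate, stress test earns payment 178 and no stress test earns 130.
  Solvent: stress test gives 178 − 23 = 155; no stress test gives 130 − 7 = 123. No deviation. ✓
  Distressed: no stress test gives 130 − 6 = 124; stress test gives 178 − 71 = 107. No deviation. ✓
Both hold — the solvent type sends stress test.

stress test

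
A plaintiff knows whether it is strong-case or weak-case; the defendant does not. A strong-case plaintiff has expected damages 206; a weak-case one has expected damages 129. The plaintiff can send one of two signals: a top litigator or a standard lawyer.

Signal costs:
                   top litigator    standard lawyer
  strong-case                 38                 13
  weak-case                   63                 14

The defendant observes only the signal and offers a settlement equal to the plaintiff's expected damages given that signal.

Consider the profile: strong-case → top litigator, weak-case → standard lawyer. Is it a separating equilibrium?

No

If types separate, top litigator earns payment 206 and standard lawyer earns 129.
Strong-case: top litigator gives 206 − 38 = 168; standard lawyer gives 129 − 13 = 116. No deviation. ✓
Weak-case: standard lawyer gives 129 − 14 = 115; top litigator gives 206 − 63 = 143. Would deviate. ✗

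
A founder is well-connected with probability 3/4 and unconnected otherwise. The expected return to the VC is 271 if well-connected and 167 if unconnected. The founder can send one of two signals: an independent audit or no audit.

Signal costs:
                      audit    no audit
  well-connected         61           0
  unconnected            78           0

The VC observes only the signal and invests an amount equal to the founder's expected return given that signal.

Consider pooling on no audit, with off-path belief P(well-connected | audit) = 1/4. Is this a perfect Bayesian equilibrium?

On the equilibrium path (no audit) the VC holds the prior 3/4 and pays 3/4·271 + 1/4·167 = 245. Off-path (audit) belief 1/4 gives 1/4·271 + 3/4·167 = 193.
Well-connected: no audit gives 245 − 0 = 245; audit gives 193 − 61 = 132. Stays. ✓
Unconnected: no audit gives 245 − 0 = 245; audit gives 193 − 78 = 115. Stays. ✓
Beliefs are Bayes-consistent on-path and both types best-respond.

Yes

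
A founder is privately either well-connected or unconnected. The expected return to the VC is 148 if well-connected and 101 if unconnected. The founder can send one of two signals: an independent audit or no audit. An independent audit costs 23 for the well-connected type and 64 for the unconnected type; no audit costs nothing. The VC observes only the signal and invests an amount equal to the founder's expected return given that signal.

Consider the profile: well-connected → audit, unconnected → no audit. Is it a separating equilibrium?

Yes

Under separation the VC infers type exactly: audit → well-connected (pays 148), no audit → unconnected (pays 101).
Well-connected: audit gives 148 − 23 = 125; no audit gives 101 − 0 = 101. No deviation. ✓
Unconnected: no audit gives 101 − 0 = 101; audit gives 148 − 64 = 84. No deviation. ✓
Both incentive constraints hold.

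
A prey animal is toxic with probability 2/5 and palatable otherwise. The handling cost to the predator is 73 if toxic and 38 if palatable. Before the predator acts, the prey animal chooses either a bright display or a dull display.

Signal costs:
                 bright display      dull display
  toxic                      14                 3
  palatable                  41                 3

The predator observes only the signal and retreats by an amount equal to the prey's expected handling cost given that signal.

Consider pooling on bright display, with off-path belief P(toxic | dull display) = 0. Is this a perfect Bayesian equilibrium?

No

At the pooled signal (bright display) the predator holds the prior 2/5 and pays 2/5·73 + 3/5·38 = 52. Off-path (dull display) belief 0 gives 0·73 + 1·38 = 38.
Toxic: bright display gives 52 − 14 = 38; dull display gives 38 − 3 = 35. Stays. ✓
Palatable: bright display gives 52 − 41 = 11; dull display gives 38 − 3 = 35. Deviates. ✗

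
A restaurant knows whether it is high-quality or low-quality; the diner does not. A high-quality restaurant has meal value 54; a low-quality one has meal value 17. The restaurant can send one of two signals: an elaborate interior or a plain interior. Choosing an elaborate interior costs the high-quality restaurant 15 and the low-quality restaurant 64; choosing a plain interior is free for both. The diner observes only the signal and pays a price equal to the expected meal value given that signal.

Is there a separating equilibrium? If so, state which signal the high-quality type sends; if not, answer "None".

Try high-quality → elaborate interior, low-quality → plain interior:
  If types separate, elaborate interior earns payment 54 and plain interior earns 17.
  High-quality: elaborate interior gives 54 − 15 = 39; plain interior gives 17 − 0 = 17. No deviation. ✓
  Low-quality: plain interior gives 17 − 0 = 17; elaborate interior gives 54 − 64 = -10. No deviation. ✓
Both hold — the high-quality type sends elaborate interior.

elaborate interior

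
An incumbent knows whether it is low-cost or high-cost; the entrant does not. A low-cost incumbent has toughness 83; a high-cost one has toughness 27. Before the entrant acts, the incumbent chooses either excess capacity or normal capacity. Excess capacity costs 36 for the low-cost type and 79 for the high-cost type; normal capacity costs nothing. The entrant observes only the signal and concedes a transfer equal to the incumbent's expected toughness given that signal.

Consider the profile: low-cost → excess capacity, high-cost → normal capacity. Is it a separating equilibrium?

If types separate, excess capacity earns payment 83 and normal capacity earns 27.
Low-cost: excess capacity gives 83 − 36 = 47; normal capacity gives 27 − 0 = 27. No deviation. ✓
High-cost: normal capacity gives 27 − 0 = 27; excess capacity gives 83 − 79 = 4. No deviation. ✓
Both incentive constraints hold.

Yes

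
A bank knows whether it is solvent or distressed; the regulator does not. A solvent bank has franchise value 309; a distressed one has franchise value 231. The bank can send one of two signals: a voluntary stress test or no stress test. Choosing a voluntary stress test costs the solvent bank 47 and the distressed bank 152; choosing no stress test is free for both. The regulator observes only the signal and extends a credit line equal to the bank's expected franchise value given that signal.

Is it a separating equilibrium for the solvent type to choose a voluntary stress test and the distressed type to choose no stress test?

Yes

Under separation the regulator infers type exactly: stress test → solvent (pays 309), no stress test → distressed (pays 231).
Solvent: stress test gives 309 − 47 = 262; no stress test gives 231 − 0 = 231. No deviation. ✓
Distressed: no stress test gives 231 − 0 = 231; stress test gives 309 − 152 = 157. No deviation. ✓
Neither type gains from mimicking the other.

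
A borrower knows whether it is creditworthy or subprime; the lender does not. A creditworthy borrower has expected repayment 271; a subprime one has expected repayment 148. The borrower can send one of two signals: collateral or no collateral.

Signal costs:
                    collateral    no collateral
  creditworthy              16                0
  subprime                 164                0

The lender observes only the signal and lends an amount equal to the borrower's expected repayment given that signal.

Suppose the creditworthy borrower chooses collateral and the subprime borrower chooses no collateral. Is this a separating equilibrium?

If types separate, collateral earns payment 271 and no collateral earns 148.
Creditworthy: collateral gives 271 − 16 = 255; no collateral gives 148 − 0 = 148. No deviation. ✓
Subprime: no collateral gives 148 − 0 = 148; collateral gives 271 − 164 = 107. No deviation. ✓
Both incentive constraints hold.

Yes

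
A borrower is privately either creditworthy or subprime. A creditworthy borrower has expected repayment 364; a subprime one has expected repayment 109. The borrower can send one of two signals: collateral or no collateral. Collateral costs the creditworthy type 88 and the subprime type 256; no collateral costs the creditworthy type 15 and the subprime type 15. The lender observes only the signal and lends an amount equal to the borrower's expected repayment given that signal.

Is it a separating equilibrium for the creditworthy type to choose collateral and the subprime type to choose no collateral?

Under separation the lender infers type exactly: collateral → creditworthy (pays 364), no collateral → subprime (pays 109).
Creditworthy: collateral gives 364 − 88 = 276; no collateral gives 109 − 15 = 94. No deviation. ✓
Subprime: no collateral gives 109 − 15 = 94; collateral gives 364 − 256 = 108. Would deviate. ✗

No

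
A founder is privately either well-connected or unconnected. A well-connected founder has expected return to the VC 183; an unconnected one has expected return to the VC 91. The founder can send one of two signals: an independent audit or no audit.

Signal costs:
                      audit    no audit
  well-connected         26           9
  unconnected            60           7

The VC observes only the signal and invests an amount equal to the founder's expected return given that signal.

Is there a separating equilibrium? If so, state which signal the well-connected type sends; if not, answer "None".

None

Try well-connected → audit, unconnected → no audit:
  Under separation the VC infers type exactly: audit → well-connected (pays 183), no audit → unconnected (pays 91).
  Well-connected: audit gives 183 − 26 = 157; no audit gives 91 − 9 = 82. No deviation. ✓
  Unconnected: no audit gives 91 − 7 = 84; audit gives 183 − 60 = 123. Would deviate. ✗
Try well-connected → no audit, unconnected → audit:
  Under separation the VC infers type exactly: no audit → well-connected (pays 183), audit → unconnected (pays 91).
  Well-connected: no audit gives 183 − 9 = 174; audit gives 91 − 26 = 65. No deviation. ✓
  Unconnected: audit gives 91 − 60 = 31; no audit gives 183 − 7 = 176. Would deviate. ✗
Neither assignment is incentive-compatible.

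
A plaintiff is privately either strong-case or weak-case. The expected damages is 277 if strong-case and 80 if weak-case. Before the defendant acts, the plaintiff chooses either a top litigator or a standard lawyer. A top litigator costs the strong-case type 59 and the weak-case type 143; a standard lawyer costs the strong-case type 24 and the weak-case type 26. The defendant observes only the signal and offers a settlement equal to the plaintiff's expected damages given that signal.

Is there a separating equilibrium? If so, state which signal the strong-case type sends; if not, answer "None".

None

Try strong-case → top litigator, weak-case → standard lawyer:
  If types separate, top litigator earns payment 277 and standard lawyer earns 80.
  Strong-case: top litigator gives 277 − 59 = 218; standard lawyer gives 80 − 24 = 56. No deviation. ✓
  Weak-case: standard lawyer gives 80 − 26 = 54; top litigator gives 277 − 143 = 134. Would deviate. ✗
Try strong-case → standard lawyer, weak-case → top litigator:
  If types separate, standard lawyer earns payment 277 and top litigator earns 80.
  Strong-case: standard lawyer gives 277 − 24 = 253; top litigator gives 80 − 59 = 21. No deviation. ✓
  Weak-case: top litigator gives 80 − 143 = -63; standard lawyer gives 277 − 26 = 251. Would deviate. ✗
Neither assignment is incentive-compatible.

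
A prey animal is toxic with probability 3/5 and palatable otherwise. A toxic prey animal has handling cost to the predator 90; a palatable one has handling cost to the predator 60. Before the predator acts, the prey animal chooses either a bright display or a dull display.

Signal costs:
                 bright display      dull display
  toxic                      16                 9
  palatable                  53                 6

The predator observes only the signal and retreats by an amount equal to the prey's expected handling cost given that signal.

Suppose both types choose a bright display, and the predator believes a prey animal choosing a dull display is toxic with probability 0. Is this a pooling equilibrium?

No

At the pooled signal (bright display) the predator holds the prior 3/5 and pays 3/5·90 + 2/5·60 = 78. Off-path (dull display) belief 0 gives 0·90 + 1·60 = 60.
Toxic: bright display gives 78 − 16 = 62; dull display gives 60 − 9 = 51. Stays. ✓
Palatable: bright display gives 78 − 53 = 25; dull display gives 60 − 6 = 54. Deviates. ✗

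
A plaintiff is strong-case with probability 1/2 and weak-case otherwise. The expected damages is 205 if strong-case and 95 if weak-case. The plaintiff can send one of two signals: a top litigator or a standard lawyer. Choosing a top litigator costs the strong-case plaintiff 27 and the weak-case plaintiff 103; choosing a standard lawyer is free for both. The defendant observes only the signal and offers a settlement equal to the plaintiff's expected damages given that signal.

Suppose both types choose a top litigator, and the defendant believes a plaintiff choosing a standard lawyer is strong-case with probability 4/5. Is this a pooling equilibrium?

At the pooled signal (top litigator) the defendant holds the prior 1/2 and pays 1/2·205 + 1/2·95 = 150. Off-path (standard lawyer) belief 4/5 gives 4/5·205 + 1/5·95 = 183.
Strong-case: top litigator gives 150 − 27 = 123; standard lawyer gives 183 − 0 = 183. Deviates. ✗
Weak-case: top litigator gives 150 − 103 = 47; standard lawyer gives 183 − 0 = 183. Deviates. ✗

No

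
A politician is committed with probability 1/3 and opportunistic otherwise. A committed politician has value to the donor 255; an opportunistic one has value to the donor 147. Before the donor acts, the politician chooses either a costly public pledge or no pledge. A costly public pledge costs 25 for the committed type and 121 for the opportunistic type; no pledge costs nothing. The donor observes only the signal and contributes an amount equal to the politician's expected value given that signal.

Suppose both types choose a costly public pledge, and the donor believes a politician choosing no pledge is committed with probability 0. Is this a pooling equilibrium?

At the pooled signal (pledge) the donor holds the prior 1/3 and pays 1/3·255 + 2/3·147 = 183. Off-path (no pledge) belief 0 gives 0·255 + 1·147 = 147.
Committed: pledge gives 183 − 25 = 158; no pledge gives 147 − 0 = 147. Stays. ✓
Opportunistic: pledge gives 183 − 121 = 62; no pledge gives 147 − 0 = 147. Deviates. ✗

No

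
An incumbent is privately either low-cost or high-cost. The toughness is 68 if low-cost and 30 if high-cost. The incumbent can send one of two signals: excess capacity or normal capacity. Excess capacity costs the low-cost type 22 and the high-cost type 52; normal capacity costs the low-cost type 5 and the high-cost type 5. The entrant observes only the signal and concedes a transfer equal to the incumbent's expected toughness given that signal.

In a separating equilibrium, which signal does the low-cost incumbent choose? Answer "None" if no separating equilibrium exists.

excess capacity

Try low-cost → excess capacity, high-cost → normal capacity:
  Under separation the entrant infers type exactly: excess capacity → low-cost (pays 68), normal capacity → high-cost (pays 30).
  Low-cost: excess capacity gives 68 − 22 = 46; normal capacity gives 30 − 5 = 25. No deviation. ✓
  High-cost: normal capacity gives 30 − 5 = 25; excess capacity gives 68 − 52 = 16. No deviation. ✓
Both hold — the low-cost type sends excess capacity.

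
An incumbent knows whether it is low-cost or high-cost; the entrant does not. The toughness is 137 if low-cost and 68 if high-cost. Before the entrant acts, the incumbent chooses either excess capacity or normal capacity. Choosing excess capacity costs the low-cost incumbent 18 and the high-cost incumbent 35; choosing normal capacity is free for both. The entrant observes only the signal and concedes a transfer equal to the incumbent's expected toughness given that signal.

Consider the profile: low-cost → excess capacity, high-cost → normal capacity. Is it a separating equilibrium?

Under separation the entrant infers type exactly: excess capacity → low-cost (pays 137), normal capacity → high-cost (pays 68).
Low-cost: excess capacity gives 137 − 18 = 119; normal capacity gives 68 − 0 = 68. No deviation. ✓
High-cost: normal capacity gives 68 − 0 = 68; excess capacity gives 137 − 35 = 102. Would deviate. ✗

No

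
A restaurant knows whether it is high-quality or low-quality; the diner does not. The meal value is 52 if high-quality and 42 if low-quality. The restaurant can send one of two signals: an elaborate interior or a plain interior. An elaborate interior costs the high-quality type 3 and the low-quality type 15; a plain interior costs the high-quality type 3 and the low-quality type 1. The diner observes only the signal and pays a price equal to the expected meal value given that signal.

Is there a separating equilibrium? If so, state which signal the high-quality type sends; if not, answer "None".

Try high-quality → elaborate interior, low-quality → plain interior:
  Under separation the diner infers type exactly: elaborate interior → high-quality (pays 52), plain interior → low-quality (pays 42).
  High-quality: elaborate interior gives 52 − 3 = 49; plain interior gives 42 − 3 = 39. No deviation. ✓
  Low-quality: plain interior gives 42 − 1 = 41; elaborate interior gives 52 − 15 = 37. No deviation. ✓
Both hold — the high-quality type sends elaborate interior.

elaborate interior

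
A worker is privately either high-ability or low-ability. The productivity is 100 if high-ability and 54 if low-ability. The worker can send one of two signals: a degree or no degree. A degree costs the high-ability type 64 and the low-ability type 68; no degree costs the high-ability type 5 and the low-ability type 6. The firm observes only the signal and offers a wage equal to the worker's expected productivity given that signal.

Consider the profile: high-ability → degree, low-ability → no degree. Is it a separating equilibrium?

Under separation the firm infers type exactly: degree → high-ability (pays 100), no degree → low-ability (pays 54).
High-ability: degree gives 100 − 64 = 36; no degree gives 54 − 5 = 49. Would deviate. ✗
Low-ability: no degree gives 54 − 6 = 48; degree gives 100 − 68 = 32. No deviation. ✓

No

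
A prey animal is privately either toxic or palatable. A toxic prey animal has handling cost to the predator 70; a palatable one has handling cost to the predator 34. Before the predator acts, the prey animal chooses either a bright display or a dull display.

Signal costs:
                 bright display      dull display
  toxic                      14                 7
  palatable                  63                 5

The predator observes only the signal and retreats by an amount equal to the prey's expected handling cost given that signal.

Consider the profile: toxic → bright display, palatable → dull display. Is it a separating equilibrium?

Yes

If types separate, bright display earns payment 70 and dull display earns 34.
Toxic: bright display gives 70 − 14 = 56; dull display gives 34 − 7 = 27. No deviation. ✓
Palatable: dull display gives 34 − 5 = 29; bright display gives 70 − 63 = 7. No deviation. ✓
Both incentive constraints hold.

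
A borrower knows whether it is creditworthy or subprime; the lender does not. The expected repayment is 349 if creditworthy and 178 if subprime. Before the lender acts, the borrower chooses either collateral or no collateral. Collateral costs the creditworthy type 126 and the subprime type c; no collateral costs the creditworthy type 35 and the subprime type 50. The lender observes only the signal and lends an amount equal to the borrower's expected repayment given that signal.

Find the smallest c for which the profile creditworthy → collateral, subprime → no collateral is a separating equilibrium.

Under separation: collateral → creditworthy (pays 349); no collateral → subprime (pays 178).
Creditworthy: 349 − 126 = 223 ≥ 178 − 35 = 143. Holds regardless of c. ✓
Subprime: 178 − 50 ≥ 349 − c, so c ≥ 349 − 128 = 221.

221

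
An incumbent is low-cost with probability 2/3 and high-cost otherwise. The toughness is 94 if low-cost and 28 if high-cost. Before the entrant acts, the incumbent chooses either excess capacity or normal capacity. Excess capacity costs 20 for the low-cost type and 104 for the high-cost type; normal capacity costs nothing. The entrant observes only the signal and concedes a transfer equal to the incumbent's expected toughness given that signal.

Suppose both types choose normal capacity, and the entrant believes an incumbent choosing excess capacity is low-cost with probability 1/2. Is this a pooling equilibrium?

Yes

At the pooled signal (normal capacity) the entrant holds the prior 2/3 and pays 2/3·94 + 1/3·28 = 72. Off-path (excess capacity) belief 1/2 gives 1/2·94 + 1/2·28 = 61.
Low-cost: normal capacity gives 72 − 0 = 72; excess capacity gives 61 − 20 = 41. Stays. ✓
High-cost: normal capacity gives 72 − 0 = 72; excess capacity gives 61 − 104 = -43. Stays. ✓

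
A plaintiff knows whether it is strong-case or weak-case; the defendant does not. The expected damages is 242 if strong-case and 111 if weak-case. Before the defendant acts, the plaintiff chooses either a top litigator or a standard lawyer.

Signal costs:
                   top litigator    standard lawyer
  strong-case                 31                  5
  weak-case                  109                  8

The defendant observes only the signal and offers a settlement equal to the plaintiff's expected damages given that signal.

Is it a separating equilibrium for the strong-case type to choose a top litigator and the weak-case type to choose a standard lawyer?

No

If types separate, top litigator earns payment 242 and standard lawyer earns 111.
Strong-case: top litigator gives 242 − 31 = 211; standard lawyer gives 111 − 5 = 106. No deviation. ✓
Weak-case: standard lawyer gives 111 − 8 = 103; top litigator gives 242 − 109 = 133. Would deviate. ✗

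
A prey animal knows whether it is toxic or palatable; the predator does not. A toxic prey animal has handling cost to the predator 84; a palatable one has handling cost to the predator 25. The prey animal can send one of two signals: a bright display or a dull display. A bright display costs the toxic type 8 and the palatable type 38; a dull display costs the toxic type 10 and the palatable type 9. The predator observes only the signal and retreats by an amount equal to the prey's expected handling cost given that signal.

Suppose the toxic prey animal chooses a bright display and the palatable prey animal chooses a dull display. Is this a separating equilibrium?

No

If types separate, bright display earns payment 84 and dull display earns 25.
Toxic: bright display gives 84 − 8 = 76; dull display gives 25 − 10 = 15. No deviation. ✓
Palatable: dull display gives 25 − 9 = 16; bright display gives 84 − 38 = 46. Would deviate. ✗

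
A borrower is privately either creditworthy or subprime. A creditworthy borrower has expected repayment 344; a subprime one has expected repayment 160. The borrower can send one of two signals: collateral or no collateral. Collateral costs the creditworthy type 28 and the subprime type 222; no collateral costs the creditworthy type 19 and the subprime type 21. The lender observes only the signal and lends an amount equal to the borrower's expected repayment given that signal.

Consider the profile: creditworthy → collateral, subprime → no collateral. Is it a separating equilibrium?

Yes

Under separation the lender infers type exactly: collateral → creditworthy (pays 344), no collateral → subprime (pays 160).
Creditworthy: collateral gives 344 − 28 = 316; no collateral gives 160 − 19 = 141. No deviation. ✓
Subprime: no collateral gives 160 − 21 = 139; collateral gives 344 − 222 = 122. No deviation. ✓
Both incentive constraints hold.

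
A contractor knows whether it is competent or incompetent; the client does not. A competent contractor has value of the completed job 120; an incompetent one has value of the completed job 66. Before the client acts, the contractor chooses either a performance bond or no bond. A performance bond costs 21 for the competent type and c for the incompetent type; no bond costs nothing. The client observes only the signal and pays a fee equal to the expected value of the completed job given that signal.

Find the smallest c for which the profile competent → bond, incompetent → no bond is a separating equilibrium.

Under separation: bond → competent (pays 120); no bond → incompetent (pays 66).
Competent: 120 − 21 = 99 ≥ 66 − 0 = 66. Holds regardless of c. ✓
Incompetent: 66 − 0 ≥ 120 − c, so c ≥ 120 − 66 = 54.

54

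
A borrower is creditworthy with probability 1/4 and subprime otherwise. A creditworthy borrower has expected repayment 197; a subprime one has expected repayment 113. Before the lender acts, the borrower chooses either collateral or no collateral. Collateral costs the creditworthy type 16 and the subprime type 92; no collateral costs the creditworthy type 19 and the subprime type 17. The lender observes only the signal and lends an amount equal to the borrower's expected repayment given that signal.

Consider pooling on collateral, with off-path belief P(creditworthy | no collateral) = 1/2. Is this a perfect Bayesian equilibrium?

On the equilibrium path (collateral) the lender holds the prior 1/4 and pays 1/4·197 + 3/4·113 = 134. Off-path (no collateral) belief 1/2 gives 1/2·197 + 1/2·113 = 155.
Creditworthy: collateral gives 134 − 16 = 118; no collateral gives 155 − 19 = 136. Deviates. ✗
Subprime: collateral gives 134 − 92 = 42; no collateral gives 155 − 17 = 138. Deviates. ✗

No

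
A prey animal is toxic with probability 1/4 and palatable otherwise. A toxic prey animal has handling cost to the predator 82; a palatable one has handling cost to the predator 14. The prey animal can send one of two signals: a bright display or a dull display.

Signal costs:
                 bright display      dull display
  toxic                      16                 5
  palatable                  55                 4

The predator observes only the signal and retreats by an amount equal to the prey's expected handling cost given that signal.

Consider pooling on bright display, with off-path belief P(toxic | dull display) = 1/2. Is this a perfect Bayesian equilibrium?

At the pooled signal (bright display) the predator holds the prior 1/4 and pays 1/4·82 + 3/4·14 = 31. Off-path (dull display) belief 1/2 gives 1/2·82 + 1/2·14 = 48.
Toxic: bright display gives 31 − 16 = 15; dull display gives 48 − 5 = 43. Deviates. ✗
Palatable: bright display gives 31 − 55 = -24; dull display gives 48 − 4 = 44. Deviates. ✗

No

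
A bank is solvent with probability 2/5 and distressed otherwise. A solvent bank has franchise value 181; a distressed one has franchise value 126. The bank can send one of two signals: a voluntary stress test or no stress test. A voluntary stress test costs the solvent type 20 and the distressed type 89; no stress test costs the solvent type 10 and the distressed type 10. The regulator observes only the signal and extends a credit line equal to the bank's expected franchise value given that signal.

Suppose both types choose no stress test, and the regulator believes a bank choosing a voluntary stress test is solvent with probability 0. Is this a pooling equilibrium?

Yes

At the pooled signal (no stress test) the regulator holds the prior 2/5 and pays 2/5·181 + 3/5·126 = 148. Off-path (stress test) belief 0 gives 0·181 + 1·126 = 126.
Solvent: no stress test gives 148 − 10 = 138; stress test gives 126 − 20 = 106. Stays. ✓
Distressed: no stress test gives 148 − 10 = 138; stress test gives 126 − 89 = 37. Stays. ✓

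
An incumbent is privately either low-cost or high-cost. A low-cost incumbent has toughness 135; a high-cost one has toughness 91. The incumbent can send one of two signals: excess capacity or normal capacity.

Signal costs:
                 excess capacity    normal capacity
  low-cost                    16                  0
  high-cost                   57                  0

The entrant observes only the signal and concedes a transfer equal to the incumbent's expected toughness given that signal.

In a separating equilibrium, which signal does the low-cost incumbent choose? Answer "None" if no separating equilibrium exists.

Try low-cost → excess capacity, high-cost → normal capacity:
  If types separate, excess capacity earns payment 135 and normal capacity earns 91.
  Low-cost: excess capacity gives 135 − 16 = 119; normal capacity gives 91 − 0 = 91. No deviation. ✓
  High-cost: normal capacity gives 91 − 0 = 91; excess capacity gives 135 − 57 = 78. No deviation. ✓
Both hold — the low-cost type sends excess capacity.

excess capacity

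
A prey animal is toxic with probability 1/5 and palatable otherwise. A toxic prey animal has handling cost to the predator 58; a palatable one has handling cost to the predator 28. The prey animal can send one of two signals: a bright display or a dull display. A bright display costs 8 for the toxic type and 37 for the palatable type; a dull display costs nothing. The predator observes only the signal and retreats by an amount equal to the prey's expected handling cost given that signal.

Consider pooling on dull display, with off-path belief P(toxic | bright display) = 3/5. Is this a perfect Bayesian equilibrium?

At the pooled signal (dull display) the predator holds the prior 1/5 and pays 1/5·58 + 4/5·28 = 34. Off-path (bright display) belief 3/5 gives 3/5·58 + 2/5·28 = 46.
Toxic: dull display gives 34 − 0 = 34; bright display gives 46 − 8 = 38. Deviates. ✗
Palatable: dull display gives 34 − 0 = 34; bright display gives 46 − 37 = 9. Stays. ✓

No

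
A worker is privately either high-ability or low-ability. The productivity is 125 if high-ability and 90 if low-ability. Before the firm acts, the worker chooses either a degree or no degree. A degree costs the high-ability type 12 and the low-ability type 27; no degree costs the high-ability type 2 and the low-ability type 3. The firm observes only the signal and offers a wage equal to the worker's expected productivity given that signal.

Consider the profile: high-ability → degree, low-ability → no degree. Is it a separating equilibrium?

No

If types separate, degree earns payment 125 and no degree earns 90.
High-ability: degree gives 125 − 12 = 113; no degree gives 90 − 2 = 88. No deviation. ✓
Low-ability: no degree gives 90 − 3 = 87; degree gives 125 − 27 = 98. Would deviate. ✗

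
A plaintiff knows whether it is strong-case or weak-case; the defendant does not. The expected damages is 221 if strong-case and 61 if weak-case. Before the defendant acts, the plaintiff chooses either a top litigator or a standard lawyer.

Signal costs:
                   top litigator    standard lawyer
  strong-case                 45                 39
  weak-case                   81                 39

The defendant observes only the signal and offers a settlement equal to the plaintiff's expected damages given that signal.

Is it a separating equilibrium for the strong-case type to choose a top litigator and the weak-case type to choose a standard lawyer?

No

If types separate, top litigator earns payment 221 and standard lawyer earns 61.
Strong-case: top litigator gives 221 − 45 = 176; standard lawyer gives 61 − 39 = 22. No deviation. ✓
Weak-case: standard lawyer gives 61 − 39 = 22; top litigator gives 221 − 81 = 140. Would deviate. ✗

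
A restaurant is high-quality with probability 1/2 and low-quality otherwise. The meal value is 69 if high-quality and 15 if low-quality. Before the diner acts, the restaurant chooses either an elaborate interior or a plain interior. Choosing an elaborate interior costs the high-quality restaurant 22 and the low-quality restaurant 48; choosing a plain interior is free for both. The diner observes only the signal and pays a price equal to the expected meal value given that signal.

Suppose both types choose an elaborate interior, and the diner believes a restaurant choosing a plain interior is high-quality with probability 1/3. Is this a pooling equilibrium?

At the pooled signal (elaborate interior) the diner holds the prior 1/2 and pays 1/2·69 + 1/2·15 = 42. Off-path (plain interior) belief 1/3 gives 1/3·69 + 2/3·15 = 33.
High-quality: elaborate interior gives 42 − 22 = 20; plain interior gives 33 − 0 = 33. Deviates. ✗
Low-quality: elaborate interior gives 42 − 48 = -6; plain interior gives 33 − 0 = 33. Deviates. ✗

No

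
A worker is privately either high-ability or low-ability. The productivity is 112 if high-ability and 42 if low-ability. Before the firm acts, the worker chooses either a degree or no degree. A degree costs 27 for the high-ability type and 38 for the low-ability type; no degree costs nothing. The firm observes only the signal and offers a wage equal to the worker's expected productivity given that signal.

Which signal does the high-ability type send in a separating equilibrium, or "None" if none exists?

Try high-ability → degree, low-ability → no degree:
  If types separate, degree earns payment 112 and no degree earns 42.
  High-ability: degree gives 112 − 27 = 85; no degree gives 42 − 0 = 42. No deviation. ✓
  Low-ability: no degree gives 42 − 0 = 42; degree gives 112 − 38 = 74. Would deviate. ✗
Try high-ability → no degree, low-ability → degree:
  If types separate, no degree earns payment 112 and degree earns 42.
  High-ability: no degree gives 112 − 0 = 112; degree gives 42 − 27 = 15. No deviation. ✓
  Low-ability: degree gives 42 − 38 = 4; no degree gives 112 − 0 = 112. Would deviate. ✗
Neither assignment is incentive-compatible.

None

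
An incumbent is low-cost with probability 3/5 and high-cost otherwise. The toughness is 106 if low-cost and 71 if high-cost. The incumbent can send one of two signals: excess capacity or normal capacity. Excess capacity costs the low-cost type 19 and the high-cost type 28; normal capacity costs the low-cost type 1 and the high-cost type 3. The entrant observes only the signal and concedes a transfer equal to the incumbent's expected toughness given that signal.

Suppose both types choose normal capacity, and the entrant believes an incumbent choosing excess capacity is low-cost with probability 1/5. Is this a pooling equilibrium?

Yes

At the pooled signal (normal capacity) the entrant holds the prior 3/5 and pays 3/5·106 + 2/5·71 = 92. Off-path (excess capacity) belief 1/5 gives 1/5·106 + 4/5·71 = 78.
Low-cost: normal capacity gives 92 − 1 = 91; excess capacity gives 78 − 19 = 59. Stays. ✓
High-cost: normal capacity gives 92 − 3 = 89; excess capacity gives 78 − 28 = 50. Stays. ✓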